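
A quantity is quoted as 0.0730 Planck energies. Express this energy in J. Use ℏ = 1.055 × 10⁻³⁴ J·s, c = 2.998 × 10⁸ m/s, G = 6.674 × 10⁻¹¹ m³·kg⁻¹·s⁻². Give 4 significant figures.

One Planck energy: E_P = √(ℏc⁵/G) = 1.957 × 10⁹ J.
0.0730 × 1.957 × 10⁹ J = 1.428 × 10⁸ J

1.428 × 10⁸ J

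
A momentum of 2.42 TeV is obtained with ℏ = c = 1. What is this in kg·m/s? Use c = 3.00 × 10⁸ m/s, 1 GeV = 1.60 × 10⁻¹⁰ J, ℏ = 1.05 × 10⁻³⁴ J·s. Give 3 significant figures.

1.29 × 10⁻¹⁵ kg·m/s

Momentum is [E]/c; divide by c.
1 GeV → 1/c × (1 GeV in J) = 5.33 × 10⁻¹⁹ kg·m/s.
Convert the energy scale: 2.42 TeV = 2.42 × 10³ GeV.
Result: 2.42 × 10³ × 5.33 × 10⁻¹⁹ = 1.29 × 10⁻¹⁵ kg·m/s.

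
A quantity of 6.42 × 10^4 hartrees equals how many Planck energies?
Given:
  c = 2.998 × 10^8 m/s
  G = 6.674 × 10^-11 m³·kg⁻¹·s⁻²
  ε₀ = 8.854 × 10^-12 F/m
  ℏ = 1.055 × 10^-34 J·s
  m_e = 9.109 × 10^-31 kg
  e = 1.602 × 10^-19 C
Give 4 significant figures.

hartree: E_h = m_e e⁴/(4πε₀ℏ)² = 4.354 × 10^-18 J
Planck energy: E_P = √(ℏc⁵/G) = 1.957 × 10^9 J
6.42 × 10^4 × 4.354 × 10^-18 / 1.957 × 10^9 = 1.429 × 10^-22

1.429 × 10^-22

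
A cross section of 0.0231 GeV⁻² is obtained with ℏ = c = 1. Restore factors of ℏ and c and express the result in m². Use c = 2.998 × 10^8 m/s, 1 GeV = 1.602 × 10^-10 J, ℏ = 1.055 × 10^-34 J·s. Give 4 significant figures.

Area is [L]² = [E]⁻²·(ℏc)²; restore (ℏc)².
1 GeV⁻² → (ℏc)² × (1 GeV in J)⁻² = 3.898 × 10^-32 m².
Result: 0.0231 × 3.898 × 10^-32 = 9.004 × 10^-34 m².

9.004 × 10^-34 m²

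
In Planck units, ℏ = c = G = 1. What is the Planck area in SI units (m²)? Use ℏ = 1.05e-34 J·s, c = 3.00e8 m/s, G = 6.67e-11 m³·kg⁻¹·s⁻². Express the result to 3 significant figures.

2.59e-70 m²

From ℏ = c = G = 1 the area scale is A_P = ℏG/c³.
  = 7.00e-45 / 2.70e25
  = 2.59e-70 m²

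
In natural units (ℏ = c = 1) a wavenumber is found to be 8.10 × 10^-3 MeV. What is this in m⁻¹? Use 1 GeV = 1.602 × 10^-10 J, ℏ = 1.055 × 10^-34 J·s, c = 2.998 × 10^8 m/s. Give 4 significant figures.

Inverse length is [E]/(ℏc).
1 GeV → 1/(ℏc) × (1 GeV in J) = 5.065 × 10^15 m⁻¹.
Convert the energy scale: 8.10 × 10^-3 MeV = 8.10 × 10^-6 GeV.
Result: 8.10 × 10^-6 × 5.065 × 10^15 = 4.103 × 10^10 m⁻¹.

4.103 × 10^10 m⁻¹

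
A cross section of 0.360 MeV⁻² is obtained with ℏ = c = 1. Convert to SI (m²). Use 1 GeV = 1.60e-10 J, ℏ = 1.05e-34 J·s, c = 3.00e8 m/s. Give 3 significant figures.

1.40e-26 m²

Area is [L]² = [E]⁻²·(ℏc)²; restore (ℏc)².
1 GeV⁻² → (ℏc)² × (1 GeV in J)⁻² = 3.88e-32 m².
Convert the energy scale: 0.360 MeV⁻² = 3.60e5 GeV⁻².
Result: 3.60e5 × 3.88e-32 = 1.40e-26 m².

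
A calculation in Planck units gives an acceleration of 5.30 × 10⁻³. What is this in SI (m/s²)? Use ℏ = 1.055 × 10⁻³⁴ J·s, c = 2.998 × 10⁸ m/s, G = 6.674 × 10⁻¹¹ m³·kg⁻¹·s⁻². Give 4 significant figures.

One Planck acceleration: a_P = √(c⁷/(ℏG)) = 5.560 × 10⁵¹ m/s².
5.30 × 10⁻³ × 5.560 × 10⁵¹ m/s² = 2.947 × 10⁴⁹ m/s²

2.947 × 10⁴⁹ m/s²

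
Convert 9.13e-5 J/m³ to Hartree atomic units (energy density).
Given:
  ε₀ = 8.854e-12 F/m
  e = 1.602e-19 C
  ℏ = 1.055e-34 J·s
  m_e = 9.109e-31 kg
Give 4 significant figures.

3.117e-18

atomic unit of energy density: u_au = E_h/a₀³ = m_e⁴e¹⁰/((4πε₀)⁵ℏ⁸) = 2.929e13 J/m³.
9.13e-5 / 2.929e13 = 3.117e-18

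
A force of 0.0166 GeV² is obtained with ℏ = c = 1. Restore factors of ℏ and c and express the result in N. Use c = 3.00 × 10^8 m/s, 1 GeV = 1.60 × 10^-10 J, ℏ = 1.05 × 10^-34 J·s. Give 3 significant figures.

Force is [E]/[L] = [E]²/(ℏc); restore (ℏc)⁻¹.
1 GeV² → 1/(ℏc) × (1 GeV in J)² = 8.13 × 10^5 N.
Result: 0.0166 × 8.13 × 10^5 = 1.35 × 10^4 N.

1.35 × 10^4 N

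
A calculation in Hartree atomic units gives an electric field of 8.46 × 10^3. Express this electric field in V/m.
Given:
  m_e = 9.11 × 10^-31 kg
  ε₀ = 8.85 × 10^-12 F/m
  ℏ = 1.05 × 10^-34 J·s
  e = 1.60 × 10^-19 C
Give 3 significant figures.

4.40 × 10^15 V/m

One atomic unit of electric field: E_au = E_h/(e a₀) = m_e²e⁵/((4πε₀)³ℏ⁴) = 5.20 × 10^11 V/m.
8.46 × 10^3 × 5.20 × 10^11 V/m = 4.40 × 10^15 V/m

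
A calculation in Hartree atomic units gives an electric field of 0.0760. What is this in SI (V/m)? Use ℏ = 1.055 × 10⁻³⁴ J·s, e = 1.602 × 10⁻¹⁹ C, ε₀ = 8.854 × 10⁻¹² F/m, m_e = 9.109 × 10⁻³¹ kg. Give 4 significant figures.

One atomic unit of electric field: E_au = E_h/(e a₀) = m_e²e⁵/((4πε₀)³ℏ⁴) = 5.131 × 10¹¹ V/m.
0.0760 × 5.131 × 10¹¹ V/m = 3.900 × 10¹⁰ V/m

3.900 × 10¹⁰ V/m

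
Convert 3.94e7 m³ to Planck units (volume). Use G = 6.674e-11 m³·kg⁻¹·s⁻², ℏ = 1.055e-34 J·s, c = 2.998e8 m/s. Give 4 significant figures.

Planck volume: V_P = (ℏG/c³)^(3/2) = 4.224e-105 m³.
3.94e7 / 4.224e-105 = 9.328e111

9.328e111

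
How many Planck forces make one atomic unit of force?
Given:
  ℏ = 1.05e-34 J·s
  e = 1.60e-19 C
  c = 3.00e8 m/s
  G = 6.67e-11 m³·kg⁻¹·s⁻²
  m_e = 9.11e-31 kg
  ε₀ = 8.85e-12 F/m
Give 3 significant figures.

atomic unit of force: F_au = E_h/a₀ = m_e²e⁶/((4πε₀)³ℏ⁴) = 8.33e-8 N
Planck force: F_P = c⁴/G = 1.21e44 N
ratio = 8.33e-8 / 1.21e44 = 6.86e-52

6.86e-52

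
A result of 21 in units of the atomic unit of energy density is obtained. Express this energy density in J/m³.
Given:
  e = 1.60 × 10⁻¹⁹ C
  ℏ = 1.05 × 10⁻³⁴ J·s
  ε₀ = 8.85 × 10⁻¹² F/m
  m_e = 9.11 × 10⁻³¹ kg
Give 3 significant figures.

One atomic unit of energy density: u_au = E_h/a₀³ = m_e⁴e¹⁰/((4πε₀)⁵ℏ⁸) = 3.01 × 10¹³ J/m³.
21 × 3.01 × 10¹³ J/m³ = 6.33 × 10¹⁴ J/m³

6.33 × 10¹⁴ J/m³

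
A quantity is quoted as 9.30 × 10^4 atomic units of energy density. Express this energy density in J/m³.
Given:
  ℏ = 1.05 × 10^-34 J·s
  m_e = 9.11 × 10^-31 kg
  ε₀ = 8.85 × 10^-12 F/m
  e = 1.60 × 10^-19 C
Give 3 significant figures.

One atomic unit of energy density: u_au = E_h/a₀³ = m_e⁴e¹⁰/((4πε₀)⁵ℏ⁸) = 3.01 × 10^13 J/m³.
9.30 × 10^4 × 3.01 × 10^13 J/m³ = 2.80 × 10^18 J/m³

2.80 × 10^18 J/m³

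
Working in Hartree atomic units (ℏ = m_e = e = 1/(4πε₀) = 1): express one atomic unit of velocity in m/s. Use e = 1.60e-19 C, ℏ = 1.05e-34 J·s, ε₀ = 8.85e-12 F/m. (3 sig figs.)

From ℏ = m_e = e = 1/(4πε₀) = 1 the velocity scale is v_au = e²/(4πε₀ℏ).
  = 2.56e-38 / 1.17e-44
  = 2.19e6 m/s

2.19e6 m/s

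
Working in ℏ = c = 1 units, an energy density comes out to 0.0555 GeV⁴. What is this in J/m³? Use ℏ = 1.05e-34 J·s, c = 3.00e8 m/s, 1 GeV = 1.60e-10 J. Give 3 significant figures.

1.16e36 J/m³

[E]/[L]³ = [E]⁴/(ℏc)³; restore (ℏc)⁻³.
1 GeV⁴ → 1/(ℏc)³ × (1 GeV in J)⁴ = 2.10e37 J/m³.
Result: 0.0555 × 2.10e37 = 1.16e36 J/m³.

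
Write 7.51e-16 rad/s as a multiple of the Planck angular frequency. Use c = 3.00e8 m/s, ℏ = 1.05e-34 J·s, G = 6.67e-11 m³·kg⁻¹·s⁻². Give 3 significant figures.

Planck angular frequency: ω_P = √(c⁵/(ℏG)) = 1.86e43 rad/s.
7.51e-16 / 1.86e43 = 4.03e-59

4.03e-59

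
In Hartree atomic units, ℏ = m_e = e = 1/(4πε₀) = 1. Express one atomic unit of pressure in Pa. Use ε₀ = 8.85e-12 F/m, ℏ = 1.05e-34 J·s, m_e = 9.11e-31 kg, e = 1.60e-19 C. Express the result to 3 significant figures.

3.01e13 Pa

The unique combination of the constants set to 1 with dimensions of pressure is P_au = E_h/a₀³ = m_e⁴e¹⁰/((4πε₀)⁵ℏ⁸).
E_h = 4.38e-18 J
a₀ = 5.26e-11 m
E_h/a₀³ = 3.01e13 Pa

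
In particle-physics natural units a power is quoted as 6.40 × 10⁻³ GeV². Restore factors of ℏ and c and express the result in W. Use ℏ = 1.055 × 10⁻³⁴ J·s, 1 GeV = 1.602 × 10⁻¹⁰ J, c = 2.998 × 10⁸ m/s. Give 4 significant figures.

Power is [E]/[T] = [E]²/ℏ.
1 GeV² → 1/ℏ × (1 GeV in J)² = 2.433 × 10¹⁴ W.
Result: 6.40 × 10⁻³ × 2.433 × 10¹⁴ = 1.557 × 10¹² W.

1.557 × 10¹² W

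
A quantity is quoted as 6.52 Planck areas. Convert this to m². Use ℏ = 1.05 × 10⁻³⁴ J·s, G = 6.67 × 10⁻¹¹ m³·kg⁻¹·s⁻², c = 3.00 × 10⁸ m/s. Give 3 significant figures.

One Planck area: A_P = ℏG/c³ = 2.59 × 10⁻⁷⁰ m².
6.52 × 2.59 × 10⁻⁷⁰ m² = 1.69 × 10⁻⁶⁹ m²

1.69 × 10⁻⁶⁹ m²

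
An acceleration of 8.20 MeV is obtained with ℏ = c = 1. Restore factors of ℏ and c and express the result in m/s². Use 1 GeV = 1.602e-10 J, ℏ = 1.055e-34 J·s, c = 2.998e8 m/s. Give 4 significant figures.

Acceleration is [L]/[T]² = c·[E]/ℏ.
1 GeV → c/ℏ × (1 GeV in J) = 4.552e32 m/s².
Convert the energy scale: 8.20 MeV = 8.20e-3 GeV.
Result: 8.20e-3 × 4.552e32 = 3.733e30 m/s².

3.733e30 m/s²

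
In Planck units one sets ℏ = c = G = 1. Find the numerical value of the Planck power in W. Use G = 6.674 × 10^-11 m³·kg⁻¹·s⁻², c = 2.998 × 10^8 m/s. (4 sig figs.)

3.629 × 10^52 W

P_P = c⁵/G
  = 2.422 × 10^42 / 6.674 × 10^-11
  = 3.629 × 10^52 W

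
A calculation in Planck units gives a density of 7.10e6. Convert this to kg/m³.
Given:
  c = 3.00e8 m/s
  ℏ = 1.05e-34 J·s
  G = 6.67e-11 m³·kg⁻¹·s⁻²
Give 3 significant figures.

One Planck density: ρ_P = c⁵/(ℏG²) = 5.20e96 kg/m³.
7.10e6 × 5.20e96 kg/m³ = 3.69e103 kg/m³

3.69e103 kg/m³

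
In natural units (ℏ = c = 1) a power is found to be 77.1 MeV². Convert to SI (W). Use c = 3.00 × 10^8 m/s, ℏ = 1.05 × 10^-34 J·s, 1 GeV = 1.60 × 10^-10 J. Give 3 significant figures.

Power is [E]/[T] = [E]²/ℏ.
1 GeV² → 1/ℏ × (1 GeV in J)² = 2.44 × 10^14 W.
Convert the energy scale: 77.1 MeV² = 7.71 × 10^-5 GeV².
Result: 7.71 × 10^-5 × 2.44 × 10^14 = 1.88 × 10^10 W.

1.88 × 10^10 W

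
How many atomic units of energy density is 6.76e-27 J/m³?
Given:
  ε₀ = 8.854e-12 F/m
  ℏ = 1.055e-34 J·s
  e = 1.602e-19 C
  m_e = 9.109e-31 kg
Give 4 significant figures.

atomic unit of energy density: u_au = E_h/a₀³ = m_e⁴e¹⁰/((4πε₀)⁵ℏ⁸) = 2.929e13 J/m³.
6.76e-27 / 2.929e13 = 2.308e-40

2.308e-40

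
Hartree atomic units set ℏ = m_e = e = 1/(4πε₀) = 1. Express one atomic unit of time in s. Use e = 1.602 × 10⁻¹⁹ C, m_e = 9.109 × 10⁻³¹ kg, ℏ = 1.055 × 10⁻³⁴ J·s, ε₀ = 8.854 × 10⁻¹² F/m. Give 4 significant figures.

2.423 × 10⁻¹⁷ s

Dimensional analysis gives τ_au = (4πε₀)²ℏ³/(m_e e⁴).
E_h = 4.354 × 10⁻¹⁸ J
ℏ/E_h = 2.423 × 10⁻¹⁷ s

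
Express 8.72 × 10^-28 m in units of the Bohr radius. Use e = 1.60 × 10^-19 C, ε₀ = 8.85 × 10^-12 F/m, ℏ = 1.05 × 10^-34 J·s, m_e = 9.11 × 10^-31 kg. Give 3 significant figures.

Bohr radius: a₀ = 4πε₀ℏ²/(m_e e²) = 5.26 × 10^-11 m.
8.72 × 10^-28 / 5.26 × 10^-11 = 1.66 × 10^-17

1.66 × 10^-17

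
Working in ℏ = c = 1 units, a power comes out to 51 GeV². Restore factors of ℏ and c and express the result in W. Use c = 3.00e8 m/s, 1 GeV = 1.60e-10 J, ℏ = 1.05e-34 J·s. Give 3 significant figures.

1.24e16 W

Power is [E]/[T] = [E]²/ℏ.
1 GeV² → 1/ℏ × (1 GeV in J)² = 2.44e14 W.
Result: 51 × 2.44e14 = 1.24e16 W.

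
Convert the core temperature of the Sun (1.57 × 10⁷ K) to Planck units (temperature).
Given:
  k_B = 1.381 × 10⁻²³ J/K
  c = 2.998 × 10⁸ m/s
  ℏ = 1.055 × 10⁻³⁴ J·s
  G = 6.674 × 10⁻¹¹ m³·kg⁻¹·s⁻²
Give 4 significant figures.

1.108 × 10⁻²⁵

Planck temperature: T_P = √(ℏc⁵/G) / k_B = 1.417 × 10³² K.
1.57 × 10⁷ / 1.417 × 10³² = 1.108 × 10⁻²⁵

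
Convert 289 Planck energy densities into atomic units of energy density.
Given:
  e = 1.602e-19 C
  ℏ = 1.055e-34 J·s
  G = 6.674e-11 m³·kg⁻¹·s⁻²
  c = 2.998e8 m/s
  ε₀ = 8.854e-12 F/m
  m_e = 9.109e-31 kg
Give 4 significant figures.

Planck energy density: u_P = c⁷/(ℏG²) = 4.632e113 J/m³
atomic unit of energy density: u_au = E_h/a₀³ = m_e⁴e¹⁰/((4πε₀)⁵ℏ⁸) = 2.929e13 J/m³
289 × 4.632e113 / 2.929e13 = 4.570e102

4.570e102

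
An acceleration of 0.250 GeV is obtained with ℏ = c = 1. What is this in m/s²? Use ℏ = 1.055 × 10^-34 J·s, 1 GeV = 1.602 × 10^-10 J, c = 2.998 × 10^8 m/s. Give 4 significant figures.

1.138 × 10^32 m/s²

Acceleration is [L]/[T]² = c·[E]/ℏ.
1 GeV → c/ℏ × (1 GeV in J) = 4.552 × 10^32 m/s².
Result: 0.250 × 4.552 × 10^32 = 1.138 × 10^32 m/s².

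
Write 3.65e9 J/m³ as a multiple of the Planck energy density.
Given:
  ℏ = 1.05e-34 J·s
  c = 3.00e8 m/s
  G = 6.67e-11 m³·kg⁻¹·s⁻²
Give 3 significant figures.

7.80e-105

Planck energy density: u_P = c⁷/(ℏG²) = 4.68e113 J/m³.
3.65e9 / 4.68e113 = 7.80e-105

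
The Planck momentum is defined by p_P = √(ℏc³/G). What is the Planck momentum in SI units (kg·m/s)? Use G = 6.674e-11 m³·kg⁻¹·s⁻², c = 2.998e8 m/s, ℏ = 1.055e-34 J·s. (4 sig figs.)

p_P = √(ℏc³/G)
  = √(42.60)
  = 6.527 kg·m/s

6.527 kg·m/s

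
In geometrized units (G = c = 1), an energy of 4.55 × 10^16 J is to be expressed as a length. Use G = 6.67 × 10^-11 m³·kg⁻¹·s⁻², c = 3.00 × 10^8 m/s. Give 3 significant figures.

3.75 × 10^-28 m

Energy → length via G/c⁴.
4.55 × 10^16 J × (G/c⁴) = 3.75 × 10^-28 m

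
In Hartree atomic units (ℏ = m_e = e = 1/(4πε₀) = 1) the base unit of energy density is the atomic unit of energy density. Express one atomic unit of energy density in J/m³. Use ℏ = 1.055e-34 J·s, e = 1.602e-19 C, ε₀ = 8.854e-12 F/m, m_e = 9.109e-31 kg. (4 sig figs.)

2.929e13 J/m³

u_au = E_h/a₀³ = m_e⁴e¹⁰/((4πε₀)⁵ℏ⁸)
E_h = 4.354e-18 J
a₀ = 5.297e-11 m
E_h/a₀³ = 2.929e13 J/m³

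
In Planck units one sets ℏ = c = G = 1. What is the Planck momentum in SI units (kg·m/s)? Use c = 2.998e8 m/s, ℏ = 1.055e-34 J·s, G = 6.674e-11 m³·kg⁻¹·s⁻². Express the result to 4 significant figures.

6.527 kg·m/s

p_P = √(ℏc³/G)
  = √(42.60)
  = 6.527 kg·m/s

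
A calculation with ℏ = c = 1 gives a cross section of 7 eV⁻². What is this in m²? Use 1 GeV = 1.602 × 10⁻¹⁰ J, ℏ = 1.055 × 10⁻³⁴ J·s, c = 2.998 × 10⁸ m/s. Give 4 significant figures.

2.729 × 10⁻¹³ m²

Area is [L]² = [E]⁻²·(ℏc)²; restore (ℏc)².
1 GeV⁻² → (ℏc)² × (1 GeV in J)⁻² = 3.898 × 10⁻³² m².
Convert the energy scale: 7 eV⁻² = 7.00 × 10¹⁸ GeV⁻².
Result: 7.00 × 10¹⁸ × 3.898 × 10⁻³² = 2.729 × 10⁻¹³ m².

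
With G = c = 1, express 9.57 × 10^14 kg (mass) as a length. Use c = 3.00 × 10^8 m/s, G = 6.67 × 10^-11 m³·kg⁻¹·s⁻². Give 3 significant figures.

In G = c = 1 units mass has dimensions of length; the conversion factor is G/c².
9.57 × 10^14 kg × (G/c²) = 7.09 × 10^-13 m

7.09 × 10^-13 m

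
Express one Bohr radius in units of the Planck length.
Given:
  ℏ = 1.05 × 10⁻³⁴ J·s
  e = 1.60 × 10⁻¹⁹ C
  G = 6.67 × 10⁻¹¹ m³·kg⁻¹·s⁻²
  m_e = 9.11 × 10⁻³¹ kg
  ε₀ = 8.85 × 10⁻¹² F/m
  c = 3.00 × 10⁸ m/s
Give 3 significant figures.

3.26 × 10²⁴

Bohr radius: a₀ = 4πε₀ℏ²/(m_e e²) = 5.26 × 10⁻¹¹ m
Planck length: ℓ_P = √(ℏG/c³) = 1.61 × 10⁻³⁵ m
ratio = 5.26 × 10⁻¹¹ / 1.61 × 10⁻³⁵ = 3.26 × 10²⁴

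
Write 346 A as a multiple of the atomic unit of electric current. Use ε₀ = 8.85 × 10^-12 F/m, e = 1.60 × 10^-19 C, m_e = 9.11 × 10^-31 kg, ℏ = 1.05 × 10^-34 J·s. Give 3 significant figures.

5.19 × 10^4

atomic unit of electric current: I_au = e E_h/ℏ = m_e e⁵/((4πε₀)²ℏ³) = 6.67 × 10^-3 A.
346 / 6.67 × 10^-3 = 5.19 × 10^4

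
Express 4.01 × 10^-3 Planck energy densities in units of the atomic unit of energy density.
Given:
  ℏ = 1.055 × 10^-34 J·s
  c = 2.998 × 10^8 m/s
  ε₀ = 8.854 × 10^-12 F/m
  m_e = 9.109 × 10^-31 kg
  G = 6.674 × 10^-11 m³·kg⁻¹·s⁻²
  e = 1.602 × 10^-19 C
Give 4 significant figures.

Planck energy density: u_P = c⁷/(ℏG²) = 4.632 × 10^113 J/m³
atomic unit of energy density: u_au = E_h/a₀³ = m_e⁴e¹⁰/((4πε₀)⁵ℏ⁸) = 2.929 × 10^13 J/m³
4.01 × 10^-3 × 4.632 × 10^113 / 2.929 × 10^13 = 6.342 × 10^97

6.342 × 10^97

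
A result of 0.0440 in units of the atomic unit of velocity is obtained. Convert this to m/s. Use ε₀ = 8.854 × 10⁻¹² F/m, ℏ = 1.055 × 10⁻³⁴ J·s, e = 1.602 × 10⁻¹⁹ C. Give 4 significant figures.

One atomic unit of velocity: v_au = e²/(4πε₀ℏ) = 2.186 × 10⁶ m/s.
0.0440 × 2.186 × 10⁶ m/s = 9.620 × 10⁴ m/s

9.620 × 10⁴ m/s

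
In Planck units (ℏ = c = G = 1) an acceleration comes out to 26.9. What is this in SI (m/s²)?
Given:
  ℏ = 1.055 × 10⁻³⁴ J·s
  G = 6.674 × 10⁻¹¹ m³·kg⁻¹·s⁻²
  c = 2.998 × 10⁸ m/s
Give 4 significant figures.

One Planck acceleration: a_P = √(c⁷/(ℏG)) = 5.560 × 10⁵¹ m/s².
26.9 × 5.560 × 10⁵¹ m/s² = 1.496 × 10⁵³ m/s²

1.496 × 10⁵³ m/s²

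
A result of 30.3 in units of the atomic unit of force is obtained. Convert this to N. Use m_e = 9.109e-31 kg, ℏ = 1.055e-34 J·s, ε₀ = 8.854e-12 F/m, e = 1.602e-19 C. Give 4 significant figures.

One atomic unit of force: F_au = E_h/a₀ = m_e²e⁶/((4πε₀)³ℏ⁴) = 8.220e-8 N.
30.3 × 8.220e-8 N = 2.491e-6 N

2.491e-6 N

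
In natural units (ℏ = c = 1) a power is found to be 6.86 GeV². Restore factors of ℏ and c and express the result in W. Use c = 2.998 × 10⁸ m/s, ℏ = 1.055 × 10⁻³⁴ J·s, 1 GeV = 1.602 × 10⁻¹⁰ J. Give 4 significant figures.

Power is [E]/[T] = [E]²/ℏ.
1 GeV² → 1/ℏ × (1 GeV in J)² = 2.433 × 10¹⁴ W.
Result: 6.86 × 2.433 × 10¹⁴ = 1.669 × 10¹⁵ W.

1.669 × 10¹⁵ W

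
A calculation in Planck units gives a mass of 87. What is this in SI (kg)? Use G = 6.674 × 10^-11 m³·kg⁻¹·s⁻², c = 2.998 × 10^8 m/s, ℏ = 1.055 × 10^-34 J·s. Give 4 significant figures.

One Planck mass: m_P = √(ℏc/G) = 2.177 × 10^-8 kg.
87 × 2.177 × 10^-8 kg = 1.894 × 10^-6 kg

1.894 × 10^-6 kg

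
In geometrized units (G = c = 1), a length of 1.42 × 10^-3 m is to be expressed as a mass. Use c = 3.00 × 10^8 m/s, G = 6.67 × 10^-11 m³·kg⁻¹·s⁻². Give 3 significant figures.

Length → mass via c²/G.
1.42 × 10^-3 m × (c²/G) = 1.92 × 10^24 kg

1.92 × 10^24 kg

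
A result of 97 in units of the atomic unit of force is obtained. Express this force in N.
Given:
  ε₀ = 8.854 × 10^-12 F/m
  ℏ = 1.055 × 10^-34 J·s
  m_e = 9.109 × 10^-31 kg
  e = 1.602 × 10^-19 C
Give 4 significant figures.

7.973 × 10^-6 N

One atomic unit of force: F_au = E_h/a₀ = m_e²e⁶/((4πε₀)³ℏ⁴) = 8.220 × 10^-8 N.
97 × 8.220 × 10^-8 N = 7.973 × 10^-6 N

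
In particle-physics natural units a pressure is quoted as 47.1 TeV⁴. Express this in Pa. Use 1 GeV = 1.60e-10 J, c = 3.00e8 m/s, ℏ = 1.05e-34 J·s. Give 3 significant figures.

9.88e50 Pa

Pressure is [E]/[L]³ = [E]⁴/(ℏc)³.
1 GeV⁴ → 1/(ℏc)³ × (1 GeV in J)⁴ = 2.10e37 Pa.
Convert the energy scale: 47.1 TeV⁴ = 4.71e13 GeV⁴.
Result: 4.71e13 × 2.10e37 = 9.88e50 Pa.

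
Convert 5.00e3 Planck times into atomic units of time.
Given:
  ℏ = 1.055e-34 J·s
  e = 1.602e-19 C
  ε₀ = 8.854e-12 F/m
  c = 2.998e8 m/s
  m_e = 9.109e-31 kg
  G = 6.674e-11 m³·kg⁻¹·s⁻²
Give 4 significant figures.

Planck time: t_P = √(ℏG/c⁵) = 5.392e-44 s
atomic unit of time: τ_au = (4πε₀)²ℏ³/(m_e e⁴) = 2.423e-17 s
5.00e3 × 5.392e-44 / 2.423e-17 = 1.113e-23

1.113e-23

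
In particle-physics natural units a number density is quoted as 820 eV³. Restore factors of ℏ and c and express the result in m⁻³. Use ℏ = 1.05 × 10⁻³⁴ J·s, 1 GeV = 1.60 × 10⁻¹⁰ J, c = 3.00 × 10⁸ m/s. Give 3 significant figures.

Number density is [L]⁻³ = [E]³/(ℏc)³.
1 GeV³ → 1/(ℏc)³ × (1 GeV in J)³ = 1.31 × 10⁴⁷ m⁻³.
Convert the energy scale: 820 eV³ = 8.20 × 10⁻²⁵ GeV³.
Result: 8.20 × 10⁻²⁵ × 1.31 × 10⁴⁷ = 1.07 × 10²³ m⁻³.

1.07 × 10²³ m⁻³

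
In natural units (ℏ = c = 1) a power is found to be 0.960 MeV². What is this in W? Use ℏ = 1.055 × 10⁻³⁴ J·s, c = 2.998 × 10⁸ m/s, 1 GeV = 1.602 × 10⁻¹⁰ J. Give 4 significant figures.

Power is [E]/[T] = [E]²/ℏ.
1 GeV² → 1/ℏ × (1 GeV in J)² = 2.433 × 10¹⁴ W.
Convert the energy scale: 0.960 MeV² = 9.60 × 10⁻⁷ GeV².
Result: 9.60 × 10⁻⁷ × 2.433 × 10¹⁴ = 2.335 × 10⁸ W.

2.335 × 10⁸ W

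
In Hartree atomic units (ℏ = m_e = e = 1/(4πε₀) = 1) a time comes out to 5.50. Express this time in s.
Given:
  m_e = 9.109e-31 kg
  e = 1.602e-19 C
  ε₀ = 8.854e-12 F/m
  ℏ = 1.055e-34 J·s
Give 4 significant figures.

1.333e-16 s

One atomic unit of time: τ_au = (4πε₀)²ℏ³/(m_e e⁴) = 2.423e-17 s.
5.50 × 2.423e-17 s = 1.333e-16 s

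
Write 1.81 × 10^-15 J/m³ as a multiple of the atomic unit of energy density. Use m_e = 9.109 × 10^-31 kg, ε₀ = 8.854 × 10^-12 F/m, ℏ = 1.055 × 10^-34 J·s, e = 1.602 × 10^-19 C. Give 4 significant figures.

atomic unit of energy density: u_au = E_h/a₀³ = m_e⁴e¹⁰/((4πε₀)⁵ℏ⁸) = 2.929 × 10^13 J/m³.
1.81 × 10^-15 / 2.929 × 10^13 = 6.179 × 10^-29

6.179 × 10^-29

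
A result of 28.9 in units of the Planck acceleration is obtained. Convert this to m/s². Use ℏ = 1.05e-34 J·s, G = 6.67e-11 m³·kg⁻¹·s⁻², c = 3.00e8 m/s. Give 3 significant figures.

One Planck acceleration: a_P = √(c⁷/(ℏG)) = 5.59e51 m/s².
28.9 × 5.59e51 m/s² = 1.61e53 m/s²

1.61e53 m/s²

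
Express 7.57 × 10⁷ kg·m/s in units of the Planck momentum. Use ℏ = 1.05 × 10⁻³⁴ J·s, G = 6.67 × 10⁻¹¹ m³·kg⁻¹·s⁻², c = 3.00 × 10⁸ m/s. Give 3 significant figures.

Planck momentum: p_P = √(ℏc³/G) = 6.52 kg·m/s.
7.57 × 10⁷ / 6.52 = 1.16 × 10⁷

1.16 × 10⁷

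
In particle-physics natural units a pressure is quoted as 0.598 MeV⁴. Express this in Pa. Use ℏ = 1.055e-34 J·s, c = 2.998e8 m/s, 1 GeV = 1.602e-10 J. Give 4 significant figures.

Pressure is [E]/[L]³ = [E]⁴/(ℏc)³.
1 GeV⁴ → 1/(ℏc)³ × (1 GeV in J)⁴ = 2.082e37 Pa.
Convert the energy scale: 0.598 MeV⁴ = 5.98e-13 GeV⁴.
Result: 5.98e-13 × 2.082e37 = 1.245e25 Pa.

1.245e25 Pa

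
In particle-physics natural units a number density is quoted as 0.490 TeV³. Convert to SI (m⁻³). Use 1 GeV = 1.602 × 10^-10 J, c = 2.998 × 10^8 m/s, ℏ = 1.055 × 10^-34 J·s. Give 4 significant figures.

Number density is [L]⁻³ = [E]³/(ℏc)³.
1 GeV³ → 1/(ℏc)³ × (1 GeV in J)³ = 1.299 × 10^47 m⁻³.
Convert the energy scale: 0.490 TeV³ = 4.90 × 10^8 GeV³.
Result: 4.90 × 10^8 × 1.299 × 10^47 = 6.367 × 10^55 m⁻³.

6.367 × 10^55 m⁻³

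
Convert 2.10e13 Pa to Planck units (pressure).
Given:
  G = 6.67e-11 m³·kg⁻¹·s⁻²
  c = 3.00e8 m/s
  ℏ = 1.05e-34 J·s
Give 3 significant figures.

4.49e-101

Planck pressure: p_P = c⁷/(ℏG²) = 4.68e113 Pa.
2.10e13 / 4.68e113 = 4.49e-101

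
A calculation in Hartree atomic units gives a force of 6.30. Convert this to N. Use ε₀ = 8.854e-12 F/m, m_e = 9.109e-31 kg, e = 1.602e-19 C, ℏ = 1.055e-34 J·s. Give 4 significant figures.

One atomic unit of force: F_au = E_h/a₀ = m_e²e⁶/((4πε₀)³ℏ⁴) = 8.220e-8 N.
6.30 × 8.220e-8 N = 5.178e-7 N

5.178e-7 N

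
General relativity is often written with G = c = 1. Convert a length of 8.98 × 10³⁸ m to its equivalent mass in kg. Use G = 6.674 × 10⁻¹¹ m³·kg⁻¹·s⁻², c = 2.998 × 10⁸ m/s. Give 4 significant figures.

Length → mass via c²/G.
8.98 × 10³⁸ m × (c²/G) = 1.209 × 10⁶⁶ kg

1.209 × 10⁶⁶ kg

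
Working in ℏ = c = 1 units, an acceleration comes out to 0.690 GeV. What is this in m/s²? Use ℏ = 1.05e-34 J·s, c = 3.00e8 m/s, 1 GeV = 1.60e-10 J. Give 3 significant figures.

Acceleration is [L]/[T]² = c·[E]/ℏ.
1 GeV → c/ℏ × (1 GeV in J) = 4.57e32 m/s².
Result: 0.690 × 4.57e32 = 3.15e32 m/s².

3.15e32 m/s²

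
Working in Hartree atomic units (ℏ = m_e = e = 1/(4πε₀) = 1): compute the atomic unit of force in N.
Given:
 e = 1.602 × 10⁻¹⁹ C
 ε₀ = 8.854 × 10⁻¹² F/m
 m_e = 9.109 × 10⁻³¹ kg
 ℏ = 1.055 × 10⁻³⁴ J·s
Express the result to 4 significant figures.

8.220 × 10⁻⁸ N

The unique combination of the constants set to 1 with dimensions of force is F_au = E_h/a₀ = m_e²e⁶/((4πε₀)³ℏ⁴).
E_h = 4.354 × 10⁻¹⁸ J
a₀ = 5.297 × 10⁻¹¹ m
E_h/a₀ = 8.220 × 10⁻⁸ N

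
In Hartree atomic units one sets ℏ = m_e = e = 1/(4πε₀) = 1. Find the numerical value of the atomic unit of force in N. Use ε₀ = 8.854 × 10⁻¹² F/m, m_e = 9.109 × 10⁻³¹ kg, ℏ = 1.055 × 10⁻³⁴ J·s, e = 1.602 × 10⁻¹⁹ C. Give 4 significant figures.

F_au = E_h/a₀ = m_e²e⁶/((4πε₀)³ℏ⁴)
E_h = 4.354 × 10⁻¹⁸ J
a₀ = 5.297 × 10⁻¹¹ m
E_h/a₀ = 8.220 × 10⁻⁸ N

8.220 × 10⁻⁸ N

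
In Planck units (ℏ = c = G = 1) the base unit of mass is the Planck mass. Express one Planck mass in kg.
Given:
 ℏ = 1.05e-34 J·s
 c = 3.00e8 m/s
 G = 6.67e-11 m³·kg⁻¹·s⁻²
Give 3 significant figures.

m_P = √(ℏc/G)
  = √(4.72e-16)
  = 2.17e-8 kg

2.17e-8 kg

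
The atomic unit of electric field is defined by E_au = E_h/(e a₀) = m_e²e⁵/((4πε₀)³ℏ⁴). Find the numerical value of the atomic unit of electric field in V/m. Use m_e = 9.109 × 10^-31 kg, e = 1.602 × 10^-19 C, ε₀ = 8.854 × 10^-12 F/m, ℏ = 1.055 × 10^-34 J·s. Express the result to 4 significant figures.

E_au = E_h/(e a₀) = m_e²e⁵/((4πε₀)³ℏ⁴)
E_h = 4.354 × 10^-18 J
a₀ = 5.297 × 10^-11 m
E_h/(e·a₀) = 5.131 × 10^11 V/m

5.131 × 10^11 V/m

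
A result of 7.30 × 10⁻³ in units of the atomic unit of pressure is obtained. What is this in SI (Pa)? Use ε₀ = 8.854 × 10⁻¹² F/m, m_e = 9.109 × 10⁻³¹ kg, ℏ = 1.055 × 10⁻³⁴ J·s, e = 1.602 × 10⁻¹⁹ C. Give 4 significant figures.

2.138 × 10¹¹ Pa

One atomic unit of pressure: P_au = E_h/a₀³ = m_e⁴e¹⁰/((4πε₀)⁵ℏ⁸) = 2.929 × 10¹³ Pa.
7.30 × 10⁻³ × 2.929 × 10¹³ Pa = 2.138 × 10¹¹ Pa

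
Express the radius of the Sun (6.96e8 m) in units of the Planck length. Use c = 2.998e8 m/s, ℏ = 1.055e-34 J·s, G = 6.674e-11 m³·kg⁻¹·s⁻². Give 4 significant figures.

4.306e43

Planck length: ℓ_P = √(ℏG/c³) = 1.616e-35 m.
6.96e8 / 1.616e-35 = 4.306e43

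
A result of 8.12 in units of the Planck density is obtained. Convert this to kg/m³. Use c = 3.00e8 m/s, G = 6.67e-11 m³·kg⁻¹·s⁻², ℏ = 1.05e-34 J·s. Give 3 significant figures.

4.22e97 kg/m³

One Planck density: ρ_P = c⁵/(ℏG²) = 5.20e96 kg/m³.
8.12 × 5.20e96 kg/m³ = 4.22e97 kg/m³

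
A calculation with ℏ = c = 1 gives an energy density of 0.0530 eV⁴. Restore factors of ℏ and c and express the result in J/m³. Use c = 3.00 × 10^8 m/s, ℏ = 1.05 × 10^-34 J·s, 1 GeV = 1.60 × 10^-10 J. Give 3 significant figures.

[E]/[L]³ = [E]⁴/(ℏc)³; restore (ℏc)⁻³.
1 GeV⁴ → 1/(ℏc)³ × (1 GeV in J)⁴ = 2.10 × 10^37 J/m³.
Convert the energy scale: 0.0530 eV⁴ = 5.30 × 10^-38 GeV⁴.
Result: 5.30 × 10^-38 × 2.10 × 10^37 = 1.11 J/m³.

1.11 J/m³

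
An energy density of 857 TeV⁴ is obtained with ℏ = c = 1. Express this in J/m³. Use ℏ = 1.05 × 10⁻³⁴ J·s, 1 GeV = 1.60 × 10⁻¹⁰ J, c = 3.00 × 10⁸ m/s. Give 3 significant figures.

1.80 × 10⁵² J/m³

[E]/[L]³ = [E]⁴/(ℏc)³; restore (ℏc)⁻³.
1 GeV⁴ → 1/(ℏc)³ × (1 GeV in J)⁴ = 2.10 × 10³⁷ J/m³.
Convert the energy scale: 857 TeV⁴ = 8.57 × 10¹⁴ GeV⁴.
Result: 8.57 × 10¹⁴ × 2.10 × 10³⁷ = 1.80 × 10⁵² J/m³.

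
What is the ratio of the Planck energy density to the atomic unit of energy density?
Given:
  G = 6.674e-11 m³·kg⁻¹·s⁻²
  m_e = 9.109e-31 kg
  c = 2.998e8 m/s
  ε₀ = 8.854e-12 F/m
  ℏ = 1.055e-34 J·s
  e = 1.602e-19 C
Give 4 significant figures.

Planck energy density: u_P = c⁷/(ℏG²) = 4.632e113 J/m³
atomic unit of energy density: u_au = E_h/a₀³ = m_e⁴e¹⁰/((4πε₀)⁵ℏ⁸) = 2.929e13 J/m³
ratio = 4.632e113 / 2.929e13 = 1.581e100

1.581e100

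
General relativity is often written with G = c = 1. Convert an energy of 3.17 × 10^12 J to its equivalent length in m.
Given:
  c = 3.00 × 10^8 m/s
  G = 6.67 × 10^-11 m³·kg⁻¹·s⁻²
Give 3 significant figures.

Energy → length via G/c⁴.
3.17 × 10^12 J × (G/c⁴) = 2.61 × 10^-32 m

2.61 × 10^-32 m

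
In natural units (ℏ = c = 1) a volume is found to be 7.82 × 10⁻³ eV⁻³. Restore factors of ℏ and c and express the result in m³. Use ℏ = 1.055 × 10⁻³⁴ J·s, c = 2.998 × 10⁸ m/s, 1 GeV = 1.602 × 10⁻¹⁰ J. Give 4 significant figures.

6.018 × 10⁻²³ m³

Volume is [L]³ = [E]⁻³·(ℏc)³.
1 GeV⁻³ → (ℏc)³ × (1 GeV in J)⁻³ = 7.696 × 10⁻⁴⁸ m³.
Convert the energy scale: 7.82 × 10⁻³ eV⁻³ = 7.82 × 10²⁴ GeV⁻³.
Result: 7.82 × 10²⁴ × 7.696 × 10⁻⁴⁸ = 6.018 × 10⁻²³ m³.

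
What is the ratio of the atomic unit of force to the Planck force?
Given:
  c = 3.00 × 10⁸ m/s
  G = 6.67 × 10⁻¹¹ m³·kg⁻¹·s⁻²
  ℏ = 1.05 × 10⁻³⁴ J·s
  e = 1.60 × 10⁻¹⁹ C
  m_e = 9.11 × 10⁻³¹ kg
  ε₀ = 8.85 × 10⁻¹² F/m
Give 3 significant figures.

6.86 × 10⁻⁵²

atomic unit of force: F_au = E_h/a₀ = m_e²e⁶/((4πε₀)³ℏ⁴) = 8.33 × 10⁻⁸ N
Planck force: F_P = c⁴/G = 1.21 × 10⁴⁴ N
ratio = 8.33 × 10⁻⁸ / 1.21 × 10⁴⁴ = 6.86 × 10⁻⁵²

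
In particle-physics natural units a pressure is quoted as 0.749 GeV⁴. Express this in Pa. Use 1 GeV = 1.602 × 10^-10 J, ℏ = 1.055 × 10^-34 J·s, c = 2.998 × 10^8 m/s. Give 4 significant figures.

1.559 × 10^37 Pa

Pressure is [E]/[L]³ = [E]⁴/(ℏc)³.
1 GeV⁴ → 1/(ℏc)³ × (1 GeV in J)⁴ = 2.082 × 10^37 Pa.
Result: 0.749 × 2.082 × 10^37 = 1.559 × 10^37 Pa.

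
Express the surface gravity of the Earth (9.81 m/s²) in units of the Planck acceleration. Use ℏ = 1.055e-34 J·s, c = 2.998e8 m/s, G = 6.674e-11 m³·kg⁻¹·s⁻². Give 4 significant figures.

1.764e-51

Planck acceleration: a_P = √(c⁷/(ℏG)) = 5.560e51 m/s².
9.81 / 5.560e51 = 1.764e-51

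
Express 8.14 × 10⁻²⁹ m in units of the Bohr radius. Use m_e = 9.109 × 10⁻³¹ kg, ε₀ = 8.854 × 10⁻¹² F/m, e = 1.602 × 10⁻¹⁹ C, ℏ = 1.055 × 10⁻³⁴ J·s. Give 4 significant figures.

Bohr radius: a₀ = 4πε₀ℏ²/(m_e e²) = 5.297 × 10⁻¹¹ m.
8.14 × 10⁻²⁹ / 5.297 × 10⁻¹¹ = 1.537 × 10⁻¹⁸

1.537 × 10⁻¹⁸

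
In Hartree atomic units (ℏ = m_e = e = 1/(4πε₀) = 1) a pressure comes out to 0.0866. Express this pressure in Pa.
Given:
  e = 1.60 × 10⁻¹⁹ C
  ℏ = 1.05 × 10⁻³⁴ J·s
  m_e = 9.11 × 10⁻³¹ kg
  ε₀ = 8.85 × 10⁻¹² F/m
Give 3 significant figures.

2.61 × 10¹² Pa

One atomic unit of pressure: P_au = E_h/a₀³ = m_e⁴e¹⁰/((4πε₀)⁵ℏ⁸) = 3.01 × 10¹³ Pa.
0.0866 × 3.01 × 10¹³ Pa = 2.61 × 10¹² Pa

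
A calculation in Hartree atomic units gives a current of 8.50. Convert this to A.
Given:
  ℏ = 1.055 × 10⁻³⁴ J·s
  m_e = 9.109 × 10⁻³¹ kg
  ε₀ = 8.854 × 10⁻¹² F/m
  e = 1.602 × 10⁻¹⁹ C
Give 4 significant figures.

0.05620 A

One atomic unit of electric current: I_au = e E_h/ℏ = m_e e⁵/((4πε₀)²ℏ³) = 6.612 × 10⁻³ A.
8.50 × 6.612 × 10⁻³ A = 0.05620 A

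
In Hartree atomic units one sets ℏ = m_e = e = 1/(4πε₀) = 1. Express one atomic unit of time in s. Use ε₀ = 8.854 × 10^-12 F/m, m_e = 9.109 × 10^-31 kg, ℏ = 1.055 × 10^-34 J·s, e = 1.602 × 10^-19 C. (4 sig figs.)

τ_au = (4πε₀)²ℏ³/(m_e e⁴)
E_h = 4.354 × 10^-18 J
ℏ/E_h = 2.423 × 10^-17 s

2.423 × 10^-17 s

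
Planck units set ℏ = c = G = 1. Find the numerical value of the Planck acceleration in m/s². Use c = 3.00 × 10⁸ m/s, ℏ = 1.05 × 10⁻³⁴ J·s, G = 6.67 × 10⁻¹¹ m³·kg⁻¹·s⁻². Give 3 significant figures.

5.59 × 10⁵¹ m/s²

Dimensional analysis gives a_P = √(c⁷/(ℏG)).
  = √(3.12 × 10¹⁰³)
  = 5.59 × 10⁵¹ m/s²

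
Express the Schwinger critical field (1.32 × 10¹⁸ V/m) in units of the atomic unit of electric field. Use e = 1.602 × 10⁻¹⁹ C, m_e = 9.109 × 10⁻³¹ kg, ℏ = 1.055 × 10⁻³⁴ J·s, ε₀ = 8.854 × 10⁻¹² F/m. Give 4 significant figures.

atomic unit of electric field: E_au = E_h/(e a₀) = m_e²e⁵/((4πε₀)³ℏ⁴) = 5.131 × 10¹¹ V/m.
1.32 × 10¹⁸ / 5.131 × 10¹¹ = 2.573 × 10⁶

2.573 × 10⁶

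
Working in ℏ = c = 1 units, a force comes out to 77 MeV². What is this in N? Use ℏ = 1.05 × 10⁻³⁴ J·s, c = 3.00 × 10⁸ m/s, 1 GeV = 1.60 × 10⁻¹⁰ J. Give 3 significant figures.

Force is [E]/[L] = [E]²/(ℏc); restore (ℏc)⁻¹.
1 GeV² → 1/(ℏc) × (1 GeV in J)² = 8.13 × 10⁵ N.
Convert the energy scale: 77 MeV² = 7.70 × 10⁻⁵ GeV².
Result: 7.70 × 10⁻⁵ × 8.13 × 10⁵ = 62.6 N.

62.6 N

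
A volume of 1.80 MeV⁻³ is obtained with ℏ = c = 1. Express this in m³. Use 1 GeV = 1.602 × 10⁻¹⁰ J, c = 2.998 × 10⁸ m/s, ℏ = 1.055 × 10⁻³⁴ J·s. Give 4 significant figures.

Volume is [L]³ = [E]⁻³·(ℏc)³.
1 GeV⁻³ → (ℏc)³ × (1 GeV in J)⁻³ = 7.696 × 10⁻⁴⁸ m³.
Convert the energy scale: 1.80 MeV⁻³ = 1.80 × 10⁹ GeV⁻³.
Result: 1.80 × 10⁹ × 7.696 × 10⁻⁴⁸ = 1.385 × 10⁻³⁸ m³.

1.385 × 10⁻³⁸ m³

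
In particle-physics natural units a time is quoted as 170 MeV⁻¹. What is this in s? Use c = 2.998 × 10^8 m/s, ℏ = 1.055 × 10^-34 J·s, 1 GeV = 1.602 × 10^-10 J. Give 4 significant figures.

1.120 × 10^-19 s

A time is [E]⁻¹ in ℏ=c=1; restore one factor of ℏ.
1 GeV⁻¹ → ℏ × (1 GeV in J)⁻¹ = 6.586 × 10^-25 s.
Convert the energy scale: 170 MeV⁻¹ = 1.70 × 10^5 GeV⁻¹.
Result: 1.70 × 10^5 × 6.586 × 10^-25 = 1.120 × 10^-19 s.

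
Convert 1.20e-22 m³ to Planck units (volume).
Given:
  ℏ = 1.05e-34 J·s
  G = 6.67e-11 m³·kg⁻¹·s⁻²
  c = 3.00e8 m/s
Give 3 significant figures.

Planck volume: V_P = (ℏG/c³)^(3/2) = 4.18e-105 m³.
1.20e-22 / 4.18e-105 = 2.87e82

2.87e82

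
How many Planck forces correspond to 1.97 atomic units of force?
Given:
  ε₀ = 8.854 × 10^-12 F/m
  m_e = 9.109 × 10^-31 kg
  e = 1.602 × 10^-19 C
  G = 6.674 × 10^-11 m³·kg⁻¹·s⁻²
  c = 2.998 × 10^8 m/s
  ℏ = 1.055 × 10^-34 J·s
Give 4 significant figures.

1.338 × 10^-51

atomic unit of force: F_au = E_h/a₀ = m_e²e⁶/((4πε₀)³ℏ⁴) = 8.220 × 10^-8 N
Planck force: F_P = c⁴/G = 1.210 × 10^44 N
1.97 × 8.220 × 10^-8 / 1.210 × 10^44 = 1.338 × 10^-51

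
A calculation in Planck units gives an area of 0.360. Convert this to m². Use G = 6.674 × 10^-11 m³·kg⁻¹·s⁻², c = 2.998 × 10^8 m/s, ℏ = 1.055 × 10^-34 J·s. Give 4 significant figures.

One Planck area: A_P = ℏG/c³ = 2.613 × 10^-70 m².
0.360 × 2.613 × 10^-70 m² = 9.407 × 10^-71 m²

9.407 × 10^-71 m²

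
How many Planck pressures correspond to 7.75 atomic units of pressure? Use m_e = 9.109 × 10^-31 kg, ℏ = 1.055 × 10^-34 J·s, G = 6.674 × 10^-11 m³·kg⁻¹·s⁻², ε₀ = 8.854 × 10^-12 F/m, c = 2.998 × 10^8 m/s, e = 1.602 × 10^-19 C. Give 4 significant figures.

4.901 × 10^-100

atomic unit of pressure: P_au = E_h/a₀³ = m_e⁴e¹⁰/((4πε₀)⁵ℏ⁸) = 2.929 × 10^13 Pa
Planck pressure: p_P = c⁷/(ℏG²) = 4.632 × 10^113 Pa
7.75 × 2.929 × 10^13 / 4.632 × 10^113 = 4.901 × 10^-100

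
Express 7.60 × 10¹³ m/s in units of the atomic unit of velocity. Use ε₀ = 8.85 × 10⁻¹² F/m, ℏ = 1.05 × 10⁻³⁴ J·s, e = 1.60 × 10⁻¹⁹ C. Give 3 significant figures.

atomic unit of velocity: v_au = e²/(4πε₀ℏ) = 2.19 × 10⁶ m/s.
7.60 × 10¹³ / 2.19 × 10⁶ = 3.47 × 10⁷

3.47 × 10⁷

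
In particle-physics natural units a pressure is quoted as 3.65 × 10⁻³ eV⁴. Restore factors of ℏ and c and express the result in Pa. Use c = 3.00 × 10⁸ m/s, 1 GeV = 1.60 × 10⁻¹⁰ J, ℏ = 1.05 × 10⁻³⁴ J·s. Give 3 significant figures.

0.0765 Pa

Pressure is [E]/[L]³ = [E]⁴/(ℏc)³.
1 GeV⁴ → 1/(ℏc)³ × (1 GeV in J)⁴ = 2.10 × 10³⁷ Pa.
Convert the energy scale: 3.65 × 10⁻³ eV⁴ = 3.65 × 10⁻³⁹ GeV⁴.
Result: 3.65 × 10⁻³⁹ × 2.10 × 10³⁷ = 0.0765 Pa.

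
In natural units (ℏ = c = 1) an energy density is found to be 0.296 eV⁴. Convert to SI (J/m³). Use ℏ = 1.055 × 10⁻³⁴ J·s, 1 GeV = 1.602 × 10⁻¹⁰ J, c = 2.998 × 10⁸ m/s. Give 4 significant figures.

[E]/[L]³ = [E]⁴/(ℏc)³; restore (ℏc)⁻³.
1 GeV⁴ → 1/(ℏc)³ × (1 GeV in J)⁴ = 2.082 × 10³⁷ J/m³.
Convert the energy scale: 0.296 eV⁴ = 2.96 × 10⁻³⁷ GeV⁴.
Result: 2.96 × 10⁻³⁷ × 2.082 × 10³⁷ = 6.162 J/m³.

6.162 J/m³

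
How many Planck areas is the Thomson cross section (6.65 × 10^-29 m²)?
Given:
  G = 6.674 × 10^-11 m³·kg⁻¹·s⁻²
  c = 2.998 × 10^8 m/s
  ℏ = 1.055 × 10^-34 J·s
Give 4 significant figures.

Planck area: A_P = ℏG/c³ = 2.613 × 10^-70 m².
6.65 × 10^-29 / 2.613 × 10^-70 = 2.545 × 10^41

2.545 × 10^41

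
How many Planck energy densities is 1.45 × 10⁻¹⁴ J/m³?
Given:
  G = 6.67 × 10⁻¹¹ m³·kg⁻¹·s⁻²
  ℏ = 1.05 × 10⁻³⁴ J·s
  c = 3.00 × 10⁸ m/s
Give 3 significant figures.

3.10 × 10⁻¹²⁸

Planck energy density: u_P = c⁷/(ℏG²) = 4.68 × 10¹¹³ J/m³.
1.45 × 10⁻¹⁴ / 4.68 × 10¹¹³ = 3.10 × 10⁻¹²⁸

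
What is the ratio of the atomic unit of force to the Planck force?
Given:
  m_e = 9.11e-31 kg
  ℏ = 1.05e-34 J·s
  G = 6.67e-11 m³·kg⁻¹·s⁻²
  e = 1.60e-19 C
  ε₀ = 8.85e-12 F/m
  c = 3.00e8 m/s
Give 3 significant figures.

atomic unit of force: F_au = E_h/a₀ = m_e²e⁶/((4πε₀)³ℏ⁴) = 8.33e-8 N
Planck force: F_P = c⁴/G = 1.21e44 N
ratio = 8.33e-8 / 1.21e44 = 6.86e-52

6.86e-52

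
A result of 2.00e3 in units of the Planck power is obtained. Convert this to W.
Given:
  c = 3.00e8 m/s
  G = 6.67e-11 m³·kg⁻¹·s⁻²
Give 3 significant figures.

7.29e55 W

One Planck power: P_P = c⁵/G = 3.64e52 W.
2.00e3 × 3.64e52 W = 7.29e55 W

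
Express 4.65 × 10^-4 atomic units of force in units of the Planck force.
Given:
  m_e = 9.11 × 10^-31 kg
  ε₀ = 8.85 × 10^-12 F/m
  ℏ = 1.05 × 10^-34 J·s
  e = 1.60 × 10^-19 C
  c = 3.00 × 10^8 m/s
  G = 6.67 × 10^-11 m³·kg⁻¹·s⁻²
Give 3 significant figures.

3.19 × 10^-55

atomic unit of force: F_au = E_h/a₀ = m_e²e⁶/((4πε₀)³ℏ⁴) = 8.33 × 10^-8 N
Planck force: F_P = c⁴/G = 1.21 × 10^44 N
4.65 × 10^-4 × 8.33 × 10^-8 / 1.21 × 10^44 = 3.19 × 10^-55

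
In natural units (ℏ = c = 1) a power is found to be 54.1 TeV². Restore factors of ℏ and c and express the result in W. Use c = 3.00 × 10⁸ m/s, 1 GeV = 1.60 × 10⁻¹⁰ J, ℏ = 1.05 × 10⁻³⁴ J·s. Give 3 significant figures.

1.32 × 10²² W

Power is [E]/[T] = [E]²/ℏ.
1 GeV² → 1/ℏ × (1 GeV in J)² = 2.44 × 10¹⁴ W.
Convert the energy scale: 54.1 TeV² = 5.41 × 10⁷ GeV².
Result: 5.41 × 10⁷ × 2.44 × 10¹⁴ = 1.32 × 10²² W.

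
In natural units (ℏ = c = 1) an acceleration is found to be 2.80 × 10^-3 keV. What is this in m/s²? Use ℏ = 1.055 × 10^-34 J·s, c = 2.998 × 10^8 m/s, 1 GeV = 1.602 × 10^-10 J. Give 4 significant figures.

Acceleration is [L]/[T]² = c·[E]/ℏ.
1 GeV → c/ℏ × (1 GeV in J) = 4.552 × 10^32 m/s².
Convert the energy scale: 2.80 × 10^-3 keV = 2.80 × 10^-9 GeV.
Result: 2.80 × 10^-9 × 4.552 × 10^32 = 1.275 × 10^24 m/s².

1.275 × 10^24 m/s²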